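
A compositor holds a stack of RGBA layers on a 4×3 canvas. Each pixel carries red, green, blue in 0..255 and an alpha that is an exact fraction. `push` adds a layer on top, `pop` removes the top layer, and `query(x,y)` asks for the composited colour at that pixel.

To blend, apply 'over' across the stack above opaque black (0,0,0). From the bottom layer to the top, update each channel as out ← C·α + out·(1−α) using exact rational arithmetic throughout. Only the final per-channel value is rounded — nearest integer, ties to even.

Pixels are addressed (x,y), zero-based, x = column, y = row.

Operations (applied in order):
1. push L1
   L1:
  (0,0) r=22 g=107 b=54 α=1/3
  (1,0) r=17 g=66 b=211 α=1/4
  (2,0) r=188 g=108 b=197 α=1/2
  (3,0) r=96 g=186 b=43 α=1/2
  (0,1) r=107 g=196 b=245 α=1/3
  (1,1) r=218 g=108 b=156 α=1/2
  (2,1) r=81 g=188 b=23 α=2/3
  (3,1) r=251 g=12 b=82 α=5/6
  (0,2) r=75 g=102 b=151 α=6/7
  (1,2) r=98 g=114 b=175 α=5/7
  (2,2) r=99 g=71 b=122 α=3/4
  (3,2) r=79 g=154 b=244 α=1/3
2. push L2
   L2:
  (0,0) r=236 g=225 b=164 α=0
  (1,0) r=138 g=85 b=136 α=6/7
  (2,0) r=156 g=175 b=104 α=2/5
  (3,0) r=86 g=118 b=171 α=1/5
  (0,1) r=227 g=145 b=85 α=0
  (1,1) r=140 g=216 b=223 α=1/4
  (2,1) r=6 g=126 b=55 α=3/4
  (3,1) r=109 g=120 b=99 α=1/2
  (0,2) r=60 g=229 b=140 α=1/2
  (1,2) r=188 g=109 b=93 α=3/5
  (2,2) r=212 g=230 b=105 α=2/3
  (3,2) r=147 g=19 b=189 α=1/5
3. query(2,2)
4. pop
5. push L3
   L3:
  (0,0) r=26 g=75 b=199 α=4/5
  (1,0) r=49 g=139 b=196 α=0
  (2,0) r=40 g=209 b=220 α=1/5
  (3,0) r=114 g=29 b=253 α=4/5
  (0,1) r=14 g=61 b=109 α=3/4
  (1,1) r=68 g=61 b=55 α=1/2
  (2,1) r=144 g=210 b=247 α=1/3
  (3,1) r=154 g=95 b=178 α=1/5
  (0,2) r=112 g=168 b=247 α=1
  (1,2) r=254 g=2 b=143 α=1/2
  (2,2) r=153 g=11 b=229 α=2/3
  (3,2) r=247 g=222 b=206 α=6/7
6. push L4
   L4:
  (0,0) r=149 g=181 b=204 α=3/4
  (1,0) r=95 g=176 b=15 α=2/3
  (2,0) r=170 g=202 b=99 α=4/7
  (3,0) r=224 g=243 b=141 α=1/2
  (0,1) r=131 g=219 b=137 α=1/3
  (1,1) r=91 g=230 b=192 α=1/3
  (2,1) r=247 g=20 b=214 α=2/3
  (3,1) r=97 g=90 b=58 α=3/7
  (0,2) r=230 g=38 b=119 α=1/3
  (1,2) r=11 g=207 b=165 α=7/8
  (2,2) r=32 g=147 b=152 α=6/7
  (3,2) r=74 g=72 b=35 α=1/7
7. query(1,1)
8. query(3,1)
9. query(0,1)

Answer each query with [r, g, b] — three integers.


(2,2) stack=L1,L2; from [0,0,0]:
+L1 (α=3/4) → [297/4, 213/4, 183/2]
+L2 (α=2/3) → [1993/12, 2053/12, 201/2]
→ [166, 171, 100]

(1,1) stack=L1,L3,L4; from [0,0,0]:
L1 α=1/2: [109, 54, 78]
L3 α=1/2: [177/2, 115/2, 133/2]
L4 α=1/3: [268/3, 115, 325/3]
= [89, 115, 108]

query (3,1) [L1,L3,L4] — begin 0,0,0
+L1 (α=5/6) → [1255/6, 10, 205/3]
+L3 (α=1/5) → [2972/15, 27, 1354/15]
+L4 (α=3/7) → [16253/105, 54, 8026/105]
→ [155, 54, 76]

at x=0,y=1 over L1,L3,L4:
after L1 α=1/3: [107/3, 196/3, 245/3]
after L3 α=3/4: [233/12, 745/12, 613/6]
after L4 α=1/3: [1019/18, 2059/18, 1024/9]
= [57, 114, 114]


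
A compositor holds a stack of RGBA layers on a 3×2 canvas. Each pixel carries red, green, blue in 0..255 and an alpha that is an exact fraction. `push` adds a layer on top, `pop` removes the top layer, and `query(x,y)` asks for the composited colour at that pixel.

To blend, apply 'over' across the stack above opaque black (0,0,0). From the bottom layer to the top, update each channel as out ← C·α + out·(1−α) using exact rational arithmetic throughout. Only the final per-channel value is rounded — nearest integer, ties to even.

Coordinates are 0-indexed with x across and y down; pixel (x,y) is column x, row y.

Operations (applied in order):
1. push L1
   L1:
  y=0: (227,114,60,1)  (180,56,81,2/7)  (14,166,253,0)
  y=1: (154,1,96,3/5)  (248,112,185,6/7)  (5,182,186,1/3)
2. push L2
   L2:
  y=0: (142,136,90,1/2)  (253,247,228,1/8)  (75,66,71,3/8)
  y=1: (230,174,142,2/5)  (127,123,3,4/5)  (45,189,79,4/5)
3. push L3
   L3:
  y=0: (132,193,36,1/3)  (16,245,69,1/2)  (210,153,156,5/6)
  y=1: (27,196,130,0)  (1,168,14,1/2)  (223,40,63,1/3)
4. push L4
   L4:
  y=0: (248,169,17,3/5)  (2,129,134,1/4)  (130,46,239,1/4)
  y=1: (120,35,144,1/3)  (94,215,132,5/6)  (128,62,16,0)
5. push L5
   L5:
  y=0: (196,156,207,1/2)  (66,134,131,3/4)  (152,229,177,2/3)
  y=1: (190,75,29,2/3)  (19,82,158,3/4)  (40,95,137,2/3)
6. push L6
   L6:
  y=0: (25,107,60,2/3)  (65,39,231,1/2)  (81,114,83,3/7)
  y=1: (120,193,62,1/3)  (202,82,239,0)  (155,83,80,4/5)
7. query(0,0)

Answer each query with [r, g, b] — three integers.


query (0,0) [L1,L2,L3,L4,L5,L6] — begin 0,0,0
after L1 α=1: [227, 114, 60]
after L2 α=1/2: [369/2, 125, 75]
after L3 α=1/3: [167, 443/3, 62]
after L4 α=3/5: [1078/5, 2407/15, 35]
after L5 α=1/2: [1029/5, 4747/30, 121]
after L6 α=2/3: [1279/15, 11167/90, 241/3]
→ [85, 124, 80]


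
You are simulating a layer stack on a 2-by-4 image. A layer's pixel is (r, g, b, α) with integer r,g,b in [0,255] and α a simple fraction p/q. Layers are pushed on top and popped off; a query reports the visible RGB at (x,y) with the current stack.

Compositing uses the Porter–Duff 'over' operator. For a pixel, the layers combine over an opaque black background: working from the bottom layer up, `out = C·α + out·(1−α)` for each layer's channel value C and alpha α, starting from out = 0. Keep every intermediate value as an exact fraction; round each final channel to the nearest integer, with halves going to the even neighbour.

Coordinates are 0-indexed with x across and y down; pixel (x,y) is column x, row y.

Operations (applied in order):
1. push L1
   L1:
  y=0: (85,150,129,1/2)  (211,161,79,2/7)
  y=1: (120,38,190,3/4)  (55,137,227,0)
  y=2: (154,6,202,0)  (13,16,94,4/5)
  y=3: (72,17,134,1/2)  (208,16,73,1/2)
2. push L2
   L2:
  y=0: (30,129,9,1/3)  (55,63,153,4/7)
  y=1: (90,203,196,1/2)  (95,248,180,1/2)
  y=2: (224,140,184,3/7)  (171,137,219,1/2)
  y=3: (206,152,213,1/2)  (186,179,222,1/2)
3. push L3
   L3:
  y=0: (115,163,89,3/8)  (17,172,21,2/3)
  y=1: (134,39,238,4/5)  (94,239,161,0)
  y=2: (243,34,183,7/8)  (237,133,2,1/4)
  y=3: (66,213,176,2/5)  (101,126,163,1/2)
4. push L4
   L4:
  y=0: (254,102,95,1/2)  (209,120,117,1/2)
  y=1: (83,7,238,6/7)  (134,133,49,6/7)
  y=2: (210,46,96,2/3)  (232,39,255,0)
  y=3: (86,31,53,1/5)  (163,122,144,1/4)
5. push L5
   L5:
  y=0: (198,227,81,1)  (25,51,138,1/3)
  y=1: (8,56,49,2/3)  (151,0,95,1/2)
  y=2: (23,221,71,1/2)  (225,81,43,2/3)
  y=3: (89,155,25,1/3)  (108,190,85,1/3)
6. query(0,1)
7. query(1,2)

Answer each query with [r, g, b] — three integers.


at x=0,y=1 over L1,L2,L3,L4,L5:
+L1 (α=3/4) → [90, 57/2, 285/2]
+L2 (α=1/2) → [90, 463/4, 677/4]
+L3 (α=4/5) → [626/5, 1087/20, 897/4]
+L4 (α=6/7) → [3116/35, 1927/140, 6609/28]
+L5 (α=2/3) → [3676/105, 5869/140, 9353/84]
= [35, 42, 111]

at x=1,y=2 over L1,L2,L3,L4,L5:
after L1 α=4/5: [52/5, 64/5, 376/5]
after L2 α=1/2: [907/10, 749/10, 1471/10]
after L3 α=1/4: [5091/40, 3577/40, 4433/40]
after L4 α=0: [5091/40, 3577/40, 4433/40]
after L5 α=2/3: [7697/40, 10057/120, 7873/120]
= [192, 84, 66]


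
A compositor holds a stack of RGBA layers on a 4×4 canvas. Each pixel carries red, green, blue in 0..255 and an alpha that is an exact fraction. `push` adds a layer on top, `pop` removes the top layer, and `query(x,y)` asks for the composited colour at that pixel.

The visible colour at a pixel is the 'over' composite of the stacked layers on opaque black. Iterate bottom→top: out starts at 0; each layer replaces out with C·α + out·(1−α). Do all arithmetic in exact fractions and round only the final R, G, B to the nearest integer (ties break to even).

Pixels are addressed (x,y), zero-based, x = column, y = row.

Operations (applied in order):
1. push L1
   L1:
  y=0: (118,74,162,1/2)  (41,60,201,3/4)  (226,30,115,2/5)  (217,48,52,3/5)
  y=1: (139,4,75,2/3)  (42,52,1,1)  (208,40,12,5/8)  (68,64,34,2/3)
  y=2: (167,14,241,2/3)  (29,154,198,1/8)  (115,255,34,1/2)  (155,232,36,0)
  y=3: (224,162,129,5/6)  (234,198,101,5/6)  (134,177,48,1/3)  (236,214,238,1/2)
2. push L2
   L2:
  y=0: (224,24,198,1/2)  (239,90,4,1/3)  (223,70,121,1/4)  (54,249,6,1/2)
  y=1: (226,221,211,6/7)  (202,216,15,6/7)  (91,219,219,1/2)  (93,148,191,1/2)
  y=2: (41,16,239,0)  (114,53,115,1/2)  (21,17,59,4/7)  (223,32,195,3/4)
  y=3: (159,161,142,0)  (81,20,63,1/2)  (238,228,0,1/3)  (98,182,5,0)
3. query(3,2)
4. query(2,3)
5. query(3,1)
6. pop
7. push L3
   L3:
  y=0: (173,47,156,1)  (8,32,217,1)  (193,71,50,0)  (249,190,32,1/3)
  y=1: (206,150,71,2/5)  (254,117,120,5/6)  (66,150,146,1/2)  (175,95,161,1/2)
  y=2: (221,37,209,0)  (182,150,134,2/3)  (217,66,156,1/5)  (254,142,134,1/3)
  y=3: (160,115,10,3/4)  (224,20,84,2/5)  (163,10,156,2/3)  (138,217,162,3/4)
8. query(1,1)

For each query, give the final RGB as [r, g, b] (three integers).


query (3,2) [L1,L2] — begin 0,0,0
after L1 α=0: [0, 0, 0]
after L2 α=3/4: [669/4, 24, 585/4]
→ [167, 24, 146]

query (2,3) [L1,L2] — begin 0,0,0
L1 α=1/3: [134/3, 59, 16]
L2 α=1/3: [982/9, 346/3, 32/3]
→ [109, 115, 11]

(3,1) stack=L1,L2; from [0,0,0]:
L1 α=2/3: [136/3, 128/3, 68/3]
L2 α=1/2: [415/6, 286/3, 641/6]
→ [69, 95, 107]

(1,1) stack=L1,L3; from [0,0,0]:
+L1 (α=1) → [42, 52, 1]
+L3 (α=5/6) → [656/3, 637/6, 601/6]
= [219, 106, 100]


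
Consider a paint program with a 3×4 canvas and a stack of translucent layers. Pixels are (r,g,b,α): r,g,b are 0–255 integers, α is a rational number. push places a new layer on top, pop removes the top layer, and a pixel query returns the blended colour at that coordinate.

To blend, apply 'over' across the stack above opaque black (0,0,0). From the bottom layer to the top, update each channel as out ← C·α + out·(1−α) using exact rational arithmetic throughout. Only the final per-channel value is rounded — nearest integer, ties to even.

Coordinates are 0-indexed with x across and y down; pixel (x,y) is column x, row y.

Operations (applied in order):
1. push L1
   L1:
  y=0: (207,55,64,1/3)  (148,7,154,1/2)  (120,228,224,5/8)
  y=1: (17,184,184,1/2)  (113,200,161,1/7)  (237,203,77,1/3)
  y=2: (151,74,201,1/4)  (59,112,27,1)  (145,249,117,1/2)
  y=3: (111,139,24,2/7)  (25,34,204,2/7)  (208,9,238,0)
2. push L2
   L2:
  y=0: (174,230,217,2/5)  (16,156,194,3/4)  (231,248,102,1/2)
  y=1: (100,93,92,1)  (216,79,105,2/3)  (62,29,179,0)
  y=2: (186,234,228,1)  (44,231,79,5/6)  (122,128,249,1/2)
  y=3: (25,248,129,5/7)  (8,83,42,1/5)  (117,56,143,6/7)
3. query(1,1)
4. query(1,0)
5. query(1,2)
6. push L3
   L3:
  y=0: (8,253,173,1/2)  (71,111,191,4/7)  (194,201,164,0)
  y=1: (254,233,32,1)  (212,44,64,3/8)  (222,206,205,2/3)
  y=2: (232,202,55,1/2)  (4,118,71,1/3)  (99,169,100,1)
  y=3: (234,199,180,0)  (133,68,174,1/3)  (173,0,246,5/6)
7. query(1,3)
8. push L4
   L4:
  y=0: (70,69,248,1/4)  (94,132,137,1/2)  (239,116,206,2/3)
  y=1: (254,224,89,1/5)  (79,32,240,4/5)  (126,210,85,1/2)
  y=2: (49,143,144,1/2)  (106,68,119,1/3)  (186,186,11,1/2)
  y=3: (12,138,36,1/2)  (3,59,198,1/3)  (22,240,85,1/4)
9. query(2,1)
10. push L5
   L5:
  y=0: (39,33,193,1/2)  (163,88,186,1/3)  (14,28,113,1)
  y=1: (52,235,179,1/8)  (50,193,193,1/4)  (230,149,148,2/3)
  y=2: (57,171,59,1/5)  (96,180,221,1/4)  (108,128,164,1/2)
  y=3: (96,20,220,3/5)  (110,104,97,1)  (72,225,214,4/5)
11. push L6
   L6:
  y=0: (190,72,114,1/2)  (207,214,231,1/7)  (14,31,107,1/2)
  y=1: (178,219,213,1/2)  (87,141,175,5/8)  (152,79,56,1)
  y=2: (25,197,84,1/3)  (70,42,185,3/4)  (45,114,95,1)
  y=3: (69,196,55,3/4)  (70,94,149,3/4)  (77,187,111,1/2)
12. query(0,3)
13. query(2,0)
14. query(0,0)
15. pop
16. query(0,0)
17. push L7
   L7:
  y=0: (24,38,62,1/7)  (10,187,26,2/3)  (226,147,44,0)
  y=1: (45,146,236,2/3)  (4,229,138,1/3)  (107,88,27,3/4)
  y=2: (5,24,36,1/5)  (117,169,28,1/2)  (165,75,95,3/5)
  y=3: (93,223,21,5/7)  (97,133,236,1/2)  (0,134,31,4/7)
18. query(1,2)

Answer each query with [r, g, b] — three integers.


at x=1,y=1 over L1,L2:
after L1 α=1/7: [113/7, 200/7, 23]
after L2 α=2/3: [3137/21, 1306/21, 233/3]
= [149, 62, 78]

at x=1,y=0 over L1,L2:
after L1 α=1/2: [74, 7/2, 77]
after L2 α=3/4: [61/2, 943/8, 659/4]
→ [30, 118, 165]

at x=1,y=2 over L1,L2:
after L1 α=1: [59, 112, 27]
after L2 α=5/6: [93/2, 1267/6, 211/3]
rounded: [46, 211, 70]

query (1,3) [L1,L2,L3] — begin 0,0,0
L1 α=2/7: [50/7, 68/7, 408/7]
L2 α=1/5: [256/35, 853/35, 1926/35]
L3 α=1/3: [5167/105, 1362/35, 3314/35]
rounded: [49, 39, 95]

query (2,1) [L1,L2,L3,L4] — begin 0,0,0
L1 α=1/3: [79, 203/3, 77/3]
L2 α=0: [79, 203/3, 77/3]
L3 α=2/3: [523/3, 1439/9, 1307/9]
L4 α=1/2: [901/6, 3329/18, 1036/9]
rounded: [150, 185, 115]

query (0,3) [L1,L2,L3,L4,L5,L6] — begin 0,0,0
+L1 (α=2/7) → [222/7, 278/7, 48/7]
+L2 (α=5/7) → [1319/49, 9236/49, 4611/49]
+L3 (α=0) → [1319/49, 9236/49, 4611/49]
+L4 (α=1/2) → [1907/98, 7999/49, 6375/98]
+L5 (α=3/5) → [16019/245, 18938/245, 7743/49]
+L6 (α=3/4) → [33367/490, 81499/490, 3957/49]
→ [68, 166, 81]

(2,0) stack=L1,L2,L3,L4,L5,L6; from [0,0,0]:
L1 α=5/8: [75, 285/2, 140]
L2 α=1/2: [153, 781/4, 121]
L3 α=0: [153, 781/4, 121]
L4 α=2/3: [631/3, 1709/12, 533/3]
L5 α=1: [14, 28, 113]
L6 α=1/2: [14, 59/2, 110]
= [14, 30, 110]

(0,0) stack=L1,L2,L3,L4,L5,L6; from [0,0,0]:
after L1 α=1/3: [69, 55/3, 64/3]
after L2 α=2/5: [111, 103, 498/5]
after L3 α=1/2: [119/2, 178, 1363/10]
after L4 α=1/4: [497/8, 603/4, 6569/40]
after L5 α=1/2: [809/16, 735/8, 14289/80]
after L6 α=1/2: [3849/32, 1311/16, 23409/160]
= [120, 82, 146]

at x=0,y=0 over L1,L2,L3,L4,L5:
+L1 (α=1/3) → [69, 55/3, 64/3]
+L2 (α=2/5) → [111, 103, 498/5]
+L3 (α=1/2) → [119/2, 178, 1363/10]
+L4 (α=1/4) → [497/8, 603/4, 6569/40]
+L5 (α=1/2) → [809/16, 735/8, 14289/80]
rounded: [51, 92, 179]

(1,2) stack=L1,L2,L3,L4,L5,L7; from [0,0,0]:
after L1 α=1: [59, 112, 27]
after L2 α=5/6: [93/2, 1267/6, 211/3]
after L3 α=1/3: [97/3, 1621/9, 635/9]
after L4 α=1/3: [512/9, 3854/27, 2341/27]
after L5 α=1/4: [200/3, 2737/18, 2165/18]
after L7 α=1/2: [551/6, 5779/36, 2669/36]
rounded: [92, 161, 74]


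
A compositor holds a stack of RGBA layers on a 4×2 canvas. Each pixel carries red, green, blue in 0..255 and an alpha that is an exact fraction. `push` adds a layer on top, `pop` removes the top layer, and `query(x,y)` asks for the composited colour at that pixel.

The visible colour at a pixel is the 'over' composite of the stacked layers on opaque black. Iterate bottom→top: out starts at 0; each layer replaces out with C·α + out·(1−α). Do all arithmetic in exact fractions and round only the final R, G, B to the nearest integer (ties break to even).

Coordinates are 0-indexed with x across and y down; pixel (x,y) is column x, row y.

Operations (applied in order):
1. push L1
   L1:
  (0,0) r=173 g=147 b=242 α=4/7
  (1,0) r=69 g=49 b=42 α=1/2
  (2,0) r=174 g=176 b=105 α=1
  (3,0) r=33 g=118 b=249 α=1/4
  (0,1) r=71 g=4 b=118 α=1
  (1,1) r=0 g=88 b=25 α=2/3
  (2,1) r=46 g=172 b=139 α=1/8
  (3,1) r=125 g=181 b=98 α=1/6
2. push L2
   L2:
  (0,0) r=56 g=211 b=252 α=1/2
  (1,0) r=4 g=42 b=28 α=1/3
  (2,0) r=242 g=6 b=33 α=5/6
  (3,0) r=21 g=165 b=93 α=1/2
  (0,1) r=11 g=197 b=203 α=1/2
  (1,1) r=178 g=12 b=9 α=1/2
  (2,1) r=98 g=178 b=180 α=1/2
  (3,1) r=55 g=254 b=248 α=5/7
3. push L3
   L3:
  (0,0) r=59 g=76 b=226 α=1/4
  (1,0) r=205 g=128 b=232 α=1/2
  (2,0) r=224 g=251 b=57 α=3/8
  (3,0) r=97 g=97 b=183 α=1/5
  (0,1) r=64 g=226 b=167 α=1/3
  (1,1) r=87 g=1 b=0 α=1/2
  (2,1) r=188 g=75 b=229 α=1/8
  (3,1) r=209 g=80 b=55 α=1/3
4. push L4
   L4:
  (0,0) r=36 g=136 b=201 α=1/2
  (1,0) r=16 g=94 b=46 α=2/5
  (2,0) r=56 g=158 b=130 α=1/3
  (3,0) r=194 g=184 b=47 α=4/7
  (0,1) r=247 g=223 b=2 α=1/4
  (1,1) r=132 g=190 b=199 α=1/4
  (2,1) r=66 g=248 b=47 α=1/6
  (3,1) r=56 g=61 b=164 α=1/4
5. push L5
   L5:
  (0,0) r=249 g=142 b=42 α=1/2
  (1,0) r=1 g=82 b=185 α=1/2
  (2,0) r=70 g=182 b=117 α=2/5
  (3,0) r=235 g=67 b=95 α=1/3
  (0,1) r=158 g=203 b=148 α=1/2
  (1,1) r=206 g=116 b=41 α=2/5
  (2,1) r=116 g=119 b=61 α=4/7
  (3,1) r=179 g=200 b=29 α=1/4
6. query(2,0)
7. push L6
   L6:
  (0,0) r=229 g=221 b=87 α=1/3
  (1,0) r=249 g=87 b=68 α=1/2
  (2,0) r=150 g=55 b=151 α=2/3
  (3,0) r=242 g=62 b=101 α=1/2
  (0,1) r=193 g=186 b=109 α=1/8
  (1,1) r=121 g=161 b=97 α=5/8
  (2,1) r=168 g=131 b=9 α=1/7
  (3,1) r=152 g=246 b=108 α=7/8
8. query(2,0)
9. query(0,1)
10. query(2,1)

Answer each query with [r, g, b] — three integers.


at x=2,y=0 over L1,L2,L3,L4,L5:
+L1 (α=1) → [174, 176, 105]
+L2 (α=5/6) → [692/3, 103/3, 45]
+L3 (α=3/8) → [1369/6, 1387/12, 99/2]
+L4 (α=1/3) → [1537/9, 2335/18, 229/3]
+L5 (α=2/5) → [1957/15, 4519/30, 463/5]
→ [130, 151, 93]

at x=2,y=0 over L1,L2,L3,L4,L5,L6:
after L1 α=1: [174, 176, 105]
after L2 α=5/6: [692/3, 103/3, 45]
after L3 α=3/8: [1369/6, 1387/12, 99/2]
after L4 α=1/3: [1537/9, 2335/18, 229/3]
after L5 α=2/5: [1957/15, 4519/30, 463/5]
after L6 α=2/3: [6457/45, 7819/90, 1973/15]
→ [143, 87, 132]

(0,1) stack=L1,L2,L3,L4,L5,L6; from [0,0,0]:
+L1 (α=1) → [71, 4, 118]
+L2 (α=1/2) → [41, 201/2, 321/2]
+L3 (α=1/3) → [146/3, 427/3, 488/3]
+L4 (α=1/4) → [393/4, 325/2, 245/2]
+L5 (α=1/2) → [1025/8, 731/4, 541/4]
+L6 (α=1/8) → [8719/64, 5861/32, 4223/32]
rounded: [136, 183, 132]

query (2,1) [L1,L2,L3,L4,L5,L6] — begin 0,0,0
L1 α=1/8: [23/4, 43/2, 139/8]
L2 α=1/2: [415/8, 399/4, 1579/16]
L3 α=1/8: [4409/64, 3093/32, 14717/128]
L4 α=1/6: [26269/384, 23401/192, 79601/768]
L5 α=4/7: [85661/896, 7695/64, 20295/256]
L6 α=1/7: [332247/3136, 27277/224, 62037/896]
→ [106, 122, 69]


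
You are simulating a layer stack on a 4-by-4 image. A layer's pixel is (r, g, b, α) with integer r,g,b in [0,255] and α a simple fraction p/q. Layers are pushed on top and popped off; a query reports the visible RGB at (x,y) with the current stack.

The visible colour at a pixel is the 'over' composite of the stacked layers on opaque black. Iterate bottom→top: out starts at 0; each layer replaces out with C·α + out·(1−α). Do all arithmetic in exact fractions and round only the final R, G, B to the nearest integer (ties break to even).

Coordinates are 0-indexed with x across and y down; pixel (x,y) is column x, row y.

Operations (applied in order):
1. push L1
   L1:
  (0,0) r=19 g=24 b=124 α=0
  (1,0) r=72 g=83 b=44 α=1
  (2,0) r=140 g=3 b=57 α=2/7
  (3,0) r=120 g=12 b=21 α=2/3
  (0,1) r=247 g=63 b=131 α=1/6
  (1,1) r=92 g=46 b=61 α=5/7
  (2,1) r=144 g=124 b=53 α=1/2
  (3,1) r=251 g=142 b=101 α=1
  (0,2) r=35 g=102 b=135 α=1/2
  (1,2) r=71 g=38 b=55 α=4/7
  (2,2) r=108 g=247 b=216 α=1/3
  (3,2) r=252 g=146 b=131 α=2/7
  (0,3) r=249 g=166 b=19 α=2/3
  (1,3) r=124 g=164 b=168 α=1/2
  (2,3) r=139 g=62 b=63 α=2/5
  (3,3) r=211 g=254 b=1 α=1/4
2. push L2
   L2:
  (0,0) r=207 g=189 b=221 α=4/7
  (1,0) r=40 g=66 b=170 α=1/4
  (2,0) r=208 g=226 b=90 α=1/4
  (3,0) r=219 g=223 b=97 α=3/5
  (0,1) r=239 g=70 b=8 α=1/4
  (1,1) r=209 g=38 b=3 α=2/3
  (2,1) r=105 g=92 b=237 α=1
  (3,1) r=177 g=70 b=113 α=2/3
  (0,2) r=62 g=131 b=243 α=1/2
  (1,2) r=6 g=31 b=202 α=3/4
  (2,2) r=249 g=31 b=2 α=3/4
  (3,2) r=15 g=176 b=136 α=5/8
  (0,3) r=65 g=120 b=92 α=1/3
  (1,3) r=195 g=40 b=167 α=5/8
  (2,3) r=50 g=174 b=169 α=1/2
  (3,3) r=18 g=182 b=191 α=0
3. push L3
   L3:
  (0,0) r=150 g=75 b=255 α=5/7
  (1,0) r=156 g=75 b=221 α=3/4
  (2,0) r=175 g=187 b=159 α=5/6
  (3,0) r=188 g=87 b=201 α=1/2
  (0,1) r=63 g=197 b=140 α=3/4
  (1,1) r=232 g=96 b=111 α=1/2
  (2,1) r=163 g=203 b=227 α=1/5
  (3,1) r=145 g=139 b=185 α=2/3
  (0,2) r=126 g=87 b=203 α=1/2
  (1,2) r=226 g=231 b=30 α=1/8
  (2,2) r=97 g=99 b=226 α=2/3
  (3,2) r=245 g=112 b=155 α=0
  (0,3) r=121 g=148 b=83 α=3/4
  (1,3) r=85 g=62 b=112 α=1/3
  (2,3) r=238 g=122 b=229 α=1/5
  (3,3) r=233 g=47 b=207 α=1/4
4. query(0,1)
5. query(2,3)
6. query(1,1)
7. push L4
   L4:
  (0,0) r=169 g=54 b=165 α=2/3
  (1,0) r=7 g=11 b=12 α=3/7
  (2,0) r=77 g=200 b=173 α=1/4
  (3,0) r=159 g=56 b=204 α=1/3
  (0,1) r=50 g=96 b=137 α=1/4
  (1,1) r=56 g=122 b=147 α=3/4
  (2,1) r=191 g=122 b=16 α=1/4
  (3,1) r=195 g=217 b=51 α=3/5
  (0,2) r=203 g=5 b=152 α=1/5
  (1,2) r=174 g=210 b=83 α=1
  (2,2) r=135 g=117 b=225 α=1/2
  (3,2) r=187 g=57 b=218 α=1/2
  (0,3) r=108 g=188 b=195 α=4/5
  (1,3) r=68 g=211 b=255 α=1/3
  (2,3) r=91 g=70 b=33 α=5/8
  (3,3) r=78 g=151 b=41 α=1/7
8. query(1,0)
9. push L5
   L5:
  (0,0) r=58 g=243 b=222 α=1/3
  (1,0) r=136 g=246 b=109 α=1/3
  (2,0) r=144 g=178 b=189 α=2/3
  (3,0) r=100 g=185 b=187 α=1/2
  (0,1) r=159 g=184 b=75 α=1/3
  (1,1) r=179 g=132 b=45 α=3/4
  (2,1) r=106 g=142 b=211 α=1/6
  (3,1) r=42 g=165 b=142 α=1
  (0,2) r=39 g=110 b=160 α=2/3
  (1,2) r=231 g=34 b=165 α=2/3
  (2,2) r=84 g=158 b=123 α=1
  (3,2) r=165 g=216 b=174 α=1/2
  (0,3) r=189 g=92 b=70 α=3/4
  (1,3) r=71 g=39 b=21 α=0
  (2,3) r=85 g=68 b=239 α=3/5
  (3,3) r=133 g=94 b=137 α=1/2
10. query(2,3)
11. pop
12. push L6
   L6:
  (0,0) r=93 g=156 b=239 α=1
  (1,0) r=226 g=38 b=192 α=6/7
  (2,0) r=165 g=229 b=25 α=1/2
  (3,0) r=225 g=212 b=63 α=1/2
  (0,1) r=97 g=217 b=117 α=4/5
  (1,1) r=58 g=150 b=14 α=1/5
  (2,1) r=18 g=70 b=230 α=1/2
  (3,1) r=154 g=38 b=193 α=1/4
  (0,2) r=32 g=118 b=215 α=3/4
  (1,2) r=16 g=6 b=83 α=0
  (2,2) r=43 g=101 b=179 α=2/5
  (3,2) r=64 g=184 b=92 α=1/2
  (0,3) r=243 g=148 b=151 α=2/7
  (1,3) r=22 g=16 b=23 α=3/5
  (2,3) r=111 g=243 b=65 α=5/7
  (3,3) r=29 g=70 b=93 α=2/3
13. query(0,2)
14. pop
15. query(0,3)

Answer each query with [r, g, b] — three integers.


query (0,1) [L1,L2,L3] — begin 0,0,0
+L1 (α=1/6) → [247/6, 21/2, 131/6]
+L2 (α=1/4) → [725/8, 203/8, 147/8]
+L3 (α=3/4) → [2237/32, 4931/32, 3507/32]
→ [70, 154, 110]

at x=2,y=3 over L1,L2,L3:
+L1 (α=2/5) → [278/5, 124/5, 126/5]
+L2 (α=1/2) → [264/5, 497/5, 971/10]
+L3 (α=1/5) → [2246/25, 2598/25, 3087/25]
= [90, 104, 123]

at x=1,y=1 over L1,L2,L3:
L1 α=5/7: [460/7, 230/7, 305/7]
L2 α=2/3: [3386/21, 254/7, 347/21]
L3 α=1/2: [4129/21, 463/7, 1339/21]
→ [197, 66, 64]

at x=1,y=0 over L1,L2,L3,L4:
+L1 (α=1) → [72, 83, 44]
+L2 (α=1/4) → [64, 315/4, 151/2]
+L3 (α=3/4) → [133, 1215/16, 1477/8]
+L4 (α=3/7) → [79, 1347/28, 1549/14]
→ [79, 48, 111]

query (2,3) [L1,L2,L3,L4,L5] — begin 0,0,0
after L1 α=2/5: [278/5, 124/5, 126/5]
after L2 α=1/2: [264/5, 497/5, 971/10]
after L3 α=1/5: [2246/25, 2598/25, 3087/25]
after L4 α=5/8: [18113/200, 2068/25, 6693/100]
after L5 α=3/5: [43613/500, 9236/125, 42543/250]
rounded: [87, 74, 170]

(0,2) stack=L1,L2,L3,L4,L6; from [0,0,0]:
after L1 α=1/2: [35/2, 51, 135/2]
after L2 α=1/2: [159/4, 91, 621/4]
after L3 α=1/2: [663/8, 89, 1433/8]
after L4 α=1/5: [1069/10, 361/5, 1737/10]
after L6 α=3/4: [2029/40, 2131/20, 8187/40]
→ [51, 107, 205]

at x=0,y=3 over L1,L2,L3,L4:
after L1 α=2/3: [166, 332/3, 38/3]
after L2 α=1/3: [397/3, 1024/9, 352/9]
after L3 α=3/4: [743/6, 1255/9, 2593/36]
after L4 α=4/5: [667/6, 8023/45, 30673/180]
→ [111, 178, 170]


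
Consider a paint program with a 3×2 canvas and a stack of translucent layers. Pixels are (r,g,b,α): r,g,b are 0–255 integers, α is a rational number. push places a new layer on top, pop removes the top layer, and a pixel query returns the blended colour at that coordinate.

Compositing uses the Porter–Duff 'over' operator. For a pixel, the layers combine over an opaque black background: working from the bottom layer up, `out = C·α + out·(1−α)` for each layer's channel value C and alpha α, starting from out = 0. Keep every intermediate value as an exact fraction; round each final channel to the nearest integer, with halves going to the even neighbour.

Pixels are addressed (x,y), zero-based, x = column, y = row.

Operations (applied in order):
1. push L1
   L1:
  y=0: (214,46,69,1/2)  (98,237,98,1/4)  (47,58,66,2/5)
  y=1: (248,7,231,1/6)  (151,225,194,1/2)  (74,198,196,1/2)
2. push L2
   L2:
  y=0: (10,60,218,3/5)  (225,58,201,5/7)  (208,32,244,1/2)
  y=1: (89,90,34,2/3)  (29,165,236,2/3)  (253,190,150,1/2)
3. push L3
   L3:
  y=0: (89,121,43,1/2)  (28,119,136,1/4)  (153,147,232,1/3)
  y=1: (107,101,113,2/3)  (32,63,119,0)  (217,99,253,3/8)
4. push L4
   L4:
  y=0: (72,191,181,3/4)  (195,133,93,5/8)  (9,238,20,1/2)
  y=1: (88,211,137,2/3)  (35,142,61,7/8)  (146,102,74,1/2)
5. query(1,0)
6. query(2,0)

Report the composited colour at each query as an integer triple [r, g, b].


at x=1,y=0 over L1,L2,L3,L4:
after L1 α=1/4: [49/2, 237/4, 49/2]
after L2 α=5/7: [1174/7, 817/14, 1054/7]
after L3 α=1/4: [1859/14, 4117/56, 2057/14]
after L4 α=5/8: [19227/112, 49591/448, 12681/112]
rounded: [172, 111, 113]

at x=2,y=0 over L1,L2,L3,L4:
after L1 α=2/5: [94/5, 116/5, 132/5]
after L2 α=1/2: [567/5, 138/5, 676/5]
after L3 α=1/3: [633/5, 337/5, 2512/15]
after L4 α=1/2: [339/5, 1527/10, 1406/15]
= [68, 153, 94]


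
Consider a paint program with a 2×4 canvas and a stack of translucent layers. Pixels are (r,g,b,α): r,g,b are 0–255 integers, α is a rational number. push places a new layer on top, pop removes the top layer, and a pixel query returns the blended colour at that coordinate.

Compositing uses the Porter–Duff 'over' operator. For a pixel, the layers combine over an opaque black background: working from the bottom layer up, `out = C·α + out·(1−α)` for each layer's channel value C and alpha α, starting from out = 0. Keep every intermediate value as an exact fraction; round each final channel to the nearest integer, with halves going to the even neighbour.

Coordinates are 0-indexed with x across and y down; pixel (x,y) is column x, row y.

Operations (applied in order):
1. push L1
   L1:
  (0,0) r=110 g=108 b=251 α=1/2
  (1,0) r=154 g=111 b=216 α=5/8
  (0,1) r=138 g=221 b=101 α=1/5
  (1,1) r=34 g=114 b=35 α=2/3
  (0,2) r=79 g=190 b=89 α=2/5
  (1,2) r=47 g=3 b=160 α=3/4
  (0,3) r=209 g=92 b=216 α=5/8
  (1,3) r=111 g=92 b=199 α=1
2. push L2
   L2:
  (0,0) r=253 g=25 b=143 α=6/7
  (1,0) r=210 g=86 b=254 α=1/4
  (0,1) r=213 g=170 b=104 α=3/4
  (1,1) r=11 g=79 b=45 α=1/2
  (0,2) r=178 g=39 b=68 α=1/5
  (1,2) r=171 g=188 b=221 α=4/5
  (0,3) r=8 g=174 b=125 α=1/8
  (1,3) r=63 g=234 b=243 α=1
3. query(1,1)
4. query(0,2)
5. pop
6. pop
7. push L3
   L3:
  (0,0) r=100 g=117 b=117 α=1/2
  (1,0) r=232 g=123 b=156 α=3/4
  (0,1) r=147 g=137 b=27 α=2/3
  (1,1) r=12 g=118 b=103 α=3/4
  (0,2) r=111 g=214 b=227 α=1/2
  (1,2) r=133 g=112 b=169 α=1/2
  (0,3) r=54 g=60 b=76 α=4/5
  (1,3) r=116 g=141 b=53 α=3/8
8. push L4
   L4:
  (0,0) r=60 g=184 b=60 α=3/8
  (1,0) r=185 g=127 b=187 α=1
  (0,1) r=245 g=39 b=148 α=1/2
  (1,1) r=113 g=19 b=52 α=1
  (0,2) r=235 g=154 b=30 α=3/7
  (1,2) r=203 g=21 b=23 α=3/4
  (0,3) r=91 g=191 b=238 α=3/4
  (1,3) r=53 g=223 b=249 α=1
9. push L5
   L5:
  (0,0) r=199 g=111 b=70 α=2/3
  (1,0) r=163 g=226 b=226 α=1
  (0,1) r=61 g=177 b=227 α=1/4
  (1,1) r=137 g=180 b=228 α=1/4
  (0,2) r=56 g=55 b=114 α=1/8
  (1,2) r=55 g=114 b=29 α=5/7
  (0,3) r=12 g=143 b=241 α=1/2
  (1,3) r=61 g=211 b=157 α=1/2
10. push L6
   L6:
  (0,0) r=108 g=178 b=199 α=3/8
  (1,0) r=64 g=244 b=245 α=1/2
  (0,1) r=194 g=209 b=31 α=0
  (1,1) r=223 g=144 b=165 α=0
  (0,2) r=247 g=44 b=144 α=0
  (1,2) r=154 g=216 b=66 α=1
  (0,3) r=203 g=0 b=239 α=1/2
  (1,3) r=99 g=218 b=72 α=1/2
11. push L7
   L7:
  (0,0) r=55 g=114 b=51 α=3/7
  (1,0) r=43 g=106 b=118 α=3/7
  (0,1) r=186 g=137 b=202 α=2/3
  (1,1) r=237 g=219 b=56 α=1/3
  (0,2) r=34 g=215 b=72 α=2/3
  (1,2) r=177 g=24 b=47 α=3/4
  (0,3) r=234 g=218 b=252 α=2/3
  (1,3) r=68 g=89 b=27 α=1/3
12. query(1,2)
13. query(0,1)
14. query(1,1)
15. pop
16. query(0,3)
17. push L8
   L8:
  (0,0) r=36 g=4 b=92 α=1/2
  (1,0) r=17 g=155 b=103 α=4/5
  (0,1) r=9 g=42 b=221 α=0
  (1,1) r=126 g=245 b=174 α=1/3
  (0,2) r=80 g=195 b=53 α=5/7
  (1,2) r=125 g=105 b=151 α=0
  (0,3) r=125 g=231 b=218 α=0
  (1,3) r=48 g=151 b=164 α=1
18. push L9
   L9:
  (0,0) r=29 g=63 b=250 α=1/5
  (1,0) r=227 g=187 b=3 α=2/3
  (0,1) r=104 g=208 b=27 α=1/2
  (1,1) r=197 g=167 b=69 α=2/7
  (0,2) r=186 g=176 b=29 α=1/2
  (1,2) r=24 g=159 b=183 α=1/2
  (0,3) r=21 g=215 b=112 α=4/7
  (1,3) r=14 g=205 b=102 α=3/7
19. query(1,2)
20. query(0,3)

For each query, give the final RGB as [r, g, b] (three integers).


(1,1) stack=L1,L2; from [0,0,0]:
L1 α=2/3: [68/3, 76, 70/3]
L2 α=1/2: [101/6, 155/2, 205/6]
→ [17, 78, 34]

(0,2) stack=L1,L2; from [0,0,0]:
+L1 (α=2/5) → [158/5, 76, 178/5]
+L2 (α=1/5) → [1522/25, 343/5, 1052/25]
rounded: [61, 69, 42]

(1,2) stack=L3,L4,L5,L6,L7; from [0,0,0]:
after L3 α=1/2: [133/2, 56, 169/2]
after L4 α=3/4: [1351/8, 119/4, 307/8]
after L5 α=5/7: [2451/28, 1259/14, 887/28]
after L6 α=1: [154, 216, 66]
after L7 α=3/4: [685/4, 72, 207/4]
rounded: [171, 72, 52]

(0,1) stack=L3,L4,L5,L6,L7; from [0,0,0]:
+L3 (α=2/3) → [98, 274/3, 18]
+L4 (α=1/2) → [343/2, 391/6, 83]
+L5 (α=1/4) → [1151/8, 745/8, 119]
+L6 (α=0) → [1151/8, 745/8, 119]
+L7 (α=2/3) → [4127/24, 979/8, 523/3]
= [172, 122, 174]

at x=1,y=1 over L3,L4,L5,L6,L7:
after L3 α=3/4: [9, 177/2, 309/4]
after L4 α=1: [113, 19, 52]
after L5 α=1/4: [119, 237/4, 96]
after L6 α=0: [119, 237/4, 96]
after L7 α=1/3: [475/3, 225/2, 248/3]
→ [158, 112, 83]

query (0,3) [L3,L4,L5,L6] — begin 0,0,0
after L3 α=4/5: [216/5, 48, 304/5]
after L4 α=3/4: [1581/20, 621/4, 1937/10]
after L5 α=1/2: [1821/40, 1193/8, 4347/20]
after L6 α=1/2: [9941/80, 1193/16, 9127/40]
rounded: [124, 75, 228]

(1,2) stack=L3,L4,L5,L6,L8,L9; from [0,0,0]:
after L3 α=1/2: [133/2, 56, 169/2]
after L4 α=3/4: [1351/8, 119/4, 307/8]
after L5 α=5/7: [2451/28, 1259/14, 887/28]
after L6 α=1: [154, 216, 66]
after L8 α=0: [154, 216, 66]
after L9 α=1/2: [89, 375/2, 249/2]
= [89, 188, 124]

(0,3) stack=L3,L4,L5,L6,L8,L9; from [0,0,0]:
L3 α=4/5: [216/5, 48, 304/5]
L4 α=3/4: [1581/20, 621/4, 1937/10]
L5 α=1/2: [1821/40, 1193/8, 4347/20]
L6 α=1/2: [9941/80, 1193/16, 9127/40]
L8 α=0: [9941/80, 1193/16, 9127/40]
L9 α=4/7: [36543/560, 2477/16, 45301/280]
= [65, 155, 162]


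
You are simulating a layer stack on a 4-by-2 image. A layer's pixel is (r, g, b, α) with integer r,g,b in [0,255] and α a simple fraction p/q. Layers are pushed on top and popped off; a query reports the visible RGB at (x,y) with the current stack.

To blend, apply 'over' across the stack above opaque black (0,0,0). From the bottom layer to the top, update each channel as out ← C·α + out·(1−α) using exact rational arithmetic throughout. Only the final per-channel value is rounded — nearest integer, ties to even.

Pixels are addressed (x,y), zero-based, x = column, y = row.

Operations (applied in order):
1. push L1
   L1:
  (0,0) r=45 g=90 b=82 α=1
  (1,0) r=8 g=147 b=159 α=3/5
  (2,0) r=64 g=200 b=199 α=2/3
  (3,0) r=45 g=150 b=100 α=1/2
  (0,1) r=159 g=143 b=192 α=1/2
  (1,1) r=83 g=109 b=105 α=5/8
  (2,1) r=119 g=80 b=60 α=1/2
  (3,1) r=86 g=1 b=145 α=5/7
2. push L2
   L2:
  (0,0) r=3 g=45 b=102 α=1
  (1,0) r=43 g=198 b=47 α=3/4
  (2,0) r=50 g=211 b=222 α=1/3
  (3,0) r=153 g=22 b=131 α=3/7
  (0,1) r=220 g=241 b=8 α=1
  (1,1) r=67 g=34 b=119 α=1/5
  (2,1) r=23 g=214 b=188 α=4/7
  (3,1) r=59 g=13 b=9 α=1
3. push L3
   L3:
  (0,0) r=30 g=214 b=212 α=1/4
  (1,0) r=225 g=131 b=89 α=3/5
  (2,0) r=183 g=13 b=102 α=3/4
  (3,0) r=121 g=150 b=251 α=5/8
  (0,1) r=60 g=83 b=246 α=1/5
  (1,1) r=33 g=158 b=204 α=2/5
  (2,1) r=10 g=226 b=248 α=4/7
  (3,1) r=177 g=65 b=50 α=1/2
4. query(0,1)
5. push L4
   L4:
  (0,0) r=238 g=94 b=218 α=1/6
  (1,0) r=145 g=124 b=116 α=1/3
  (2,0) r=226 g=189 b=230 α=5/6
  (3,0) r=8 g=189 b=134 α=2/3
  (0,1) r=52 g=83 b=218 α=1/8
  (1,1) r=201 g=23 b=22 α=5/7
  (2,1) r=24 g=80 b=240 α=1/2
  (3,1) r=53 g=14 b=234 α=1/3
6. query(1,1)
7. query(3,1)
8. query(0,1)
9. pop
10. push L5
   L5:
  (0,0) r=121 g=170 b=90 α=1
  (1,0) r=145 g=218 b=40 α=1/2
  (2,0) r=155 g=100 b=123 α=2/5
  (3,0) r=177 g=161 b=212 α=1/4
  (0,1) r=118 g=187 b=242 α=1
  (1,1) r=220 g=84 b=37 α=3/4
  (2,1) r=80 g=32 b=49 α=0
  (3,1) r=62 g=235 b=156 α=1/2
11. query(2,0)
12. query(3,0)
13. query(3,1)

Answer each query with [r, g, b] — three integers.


(0,1) stack=L1,L2,L3; from [0,0,0]:
after L1 α=1/2: [159/2, 143/2, 96]
after L2 α=1: [220, 241, 8]
after L3 α=1/5: [188, 1047/5, 278/5]
→ [188, 209, 56]

query (1,1) [L1,L2,L3,L4] — begin 0,0,0
L1 α=5/8: [415/8, 545/8, 525/8]
L2 α=1/5: [549/10, 613/10, 763/10]
L3 α=2/5: [2307/50, 4999/50, 6369/50]
L4 α=5/7: [27432/175, 7874/175, 9119/175]
rounded: [157, 45, 52]

query (3,1) [L1,L2,L3,L4] — begin 0,0,0
+L1 (α=5/7) → [430/7, 5/7, 725/7]
+L2 (α=1) → [59, 13, 9]
+L3 (α=1/2) → [118, 39, 59/2]
+L4 (α=1/3) → [289/3, 92/3, 293/3]
→ [96, 31, 98]

at x=0,y=1 over L1,L2,L3,L4:
L1 α=1/2: [159/2, 143/2, 96]
L2 α=1: [220, 241, 8]
L3 α=1/5: [188, 1047/5, 278/5]
L4 α=1/8: [171, 968/5, 759/10]
rounded: [171, 194, 76]

query (2,0) [L1,L2,L3,L5] — begin 0,0,0
+L1 (α=2/3) → [128/3, 400/3, 398/3]
+L2 (α=1/3) → [406/9, 1433/9, 1462/9]
+L3 (α=3/4) → [5347/36, 446/9, 1054/9]
+L5 (α=2/5) → [9067/60, 1046/15, 1792/15]
→ [151, 70, 119]

at x=3,y=0 over L1,L2,L3,L5:
L1 α=1/2: [45/2, 75, 50]
L2 α=3/7: [549/7, 366/7, 593/7]
L3 α=5/8: [2941/28, 1587/14, 2641/14]
L5 α=1/4: [13779/112, 7015/56, 10891/56]
= [123, 125, 194]

(3,1) stack=L1,L2,L3,L5; from [0,0,0]:
after L1 α=5/7: [430/7, 5/7, 725/7]
after L2 α=1: [59, 13, 9]
after L3 α=1/2: [118, 39, 59/2]
after L5 α=1/2: [90, 137, 371/4]
→ [90, 137, 93]


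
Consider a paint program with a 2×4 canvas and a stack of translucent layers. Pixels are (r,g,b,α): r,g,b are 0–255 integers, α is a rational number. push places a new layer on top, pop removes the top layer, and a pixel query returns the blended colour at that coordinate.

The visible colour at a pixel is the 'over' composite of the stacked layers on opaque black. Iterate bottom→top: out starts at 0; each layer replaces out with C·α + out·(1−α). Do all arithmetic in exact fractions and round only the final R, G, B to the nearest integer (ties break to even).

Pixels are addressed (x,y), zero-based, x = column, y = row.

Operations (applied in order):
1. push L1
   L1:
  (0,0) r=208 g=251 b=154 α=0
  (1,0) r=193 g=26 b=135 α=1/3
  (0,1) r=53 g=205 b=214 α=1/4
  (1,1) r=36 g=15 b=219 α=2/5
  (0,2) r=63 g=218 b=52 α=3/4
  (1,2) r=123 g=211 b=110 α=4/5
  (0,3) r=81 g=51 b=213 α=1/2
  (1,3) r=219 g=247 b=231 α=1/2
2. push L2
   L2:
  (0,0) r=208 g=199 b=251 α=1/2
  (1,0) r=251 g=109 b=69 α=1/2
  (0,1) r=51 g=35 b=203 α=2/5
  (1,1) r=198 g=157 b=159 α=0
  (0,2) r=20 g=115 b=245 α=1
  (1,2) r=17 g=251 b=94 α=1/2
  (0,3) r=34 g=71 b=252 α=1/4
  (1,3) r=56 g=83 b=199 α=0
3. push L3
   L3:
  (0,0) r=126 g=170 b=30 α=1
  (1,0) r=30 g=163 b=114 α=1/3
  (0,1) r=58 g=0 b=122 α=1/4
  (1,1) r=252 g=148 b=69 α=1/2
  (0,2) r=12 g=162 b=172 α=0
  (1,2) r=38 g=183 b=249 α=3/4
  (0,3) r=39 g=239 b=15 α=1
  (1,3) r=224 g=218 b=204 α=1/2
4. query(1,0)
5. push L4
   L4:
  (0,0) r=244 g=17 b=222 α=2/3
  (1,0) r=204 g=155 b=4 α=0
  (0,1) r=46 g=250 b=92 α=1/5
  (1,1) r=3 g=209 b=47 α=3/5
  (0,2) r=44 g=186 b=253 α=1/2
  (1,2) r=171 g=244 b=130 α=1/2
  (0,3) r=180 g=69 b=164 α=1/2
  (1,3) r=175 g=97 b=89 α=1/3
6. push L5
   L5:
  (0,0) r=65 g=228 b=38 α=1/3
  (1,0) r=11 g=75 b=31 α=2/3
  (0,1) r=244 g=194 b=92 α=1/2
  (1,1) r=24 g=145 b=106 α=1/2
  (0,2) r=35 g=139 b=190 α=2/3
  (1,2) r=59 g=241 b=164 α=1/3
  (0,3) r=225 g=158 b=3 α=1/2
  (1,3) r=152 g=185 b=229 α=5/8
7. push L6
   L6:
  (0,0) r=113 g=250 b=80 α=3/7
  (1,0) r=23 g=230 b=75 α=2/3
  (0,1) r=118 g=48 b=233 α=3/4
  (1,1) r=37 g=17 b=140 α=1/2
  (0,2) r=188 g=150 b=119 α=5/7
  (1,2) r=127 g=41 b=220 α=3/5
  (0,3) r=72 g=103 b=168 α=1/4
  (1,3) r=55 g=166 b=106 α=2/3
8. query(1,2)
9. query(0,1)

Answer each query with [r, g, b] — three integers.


(1,0) stack=L1,L2,L3; from [0,0,0]:
L1 α=1/3: [193/3, 26/3, 45]
L2 α=1/2: [473/3, 353/6, 57]
L3 α=1/3: [1036/9, 842/9, 76]
rounded: [115, 94, 76]

at x=1,y=2 over L1,L2,L3,L4,L5,L6:
+L1 (α=4/5) → [492/5, 844/5, 88]
+L2 (α=1/2) → [577/10, 2099/10, 91]
+L3 (α=3/4) → [1717/40, 7589/40, 419/2]
+L4 (α=1/2) → [8557/80, 17349/80, 679/4]
+L5 (α=1/3) → [3639/40, 26989/120, 1007/6]
+L6 (α=3/5) → [11259/100, 34369/300, 2987/15]
rounded: [113, 115, 199]

(0,1) stack=L1,L2,L3,L4,L5,L6; from [0,0,0]:
after L1 α=1/4: [53/4, 205/4, 107/2]
after L2 α=2/5: [567/20, 179/4, 1133/10]
after L3 α=1/4: [2861/80, 537/16, 4619/40]
after L4 α=1/5: [3781/100, 1537/20, 5539/50]
after L5 α=1/2: [28181/200, 5417/40, 10139/100]
after L6 α=3/4: [98981/800, 11177/160, 80039/400]
→ [124, 70, 200]


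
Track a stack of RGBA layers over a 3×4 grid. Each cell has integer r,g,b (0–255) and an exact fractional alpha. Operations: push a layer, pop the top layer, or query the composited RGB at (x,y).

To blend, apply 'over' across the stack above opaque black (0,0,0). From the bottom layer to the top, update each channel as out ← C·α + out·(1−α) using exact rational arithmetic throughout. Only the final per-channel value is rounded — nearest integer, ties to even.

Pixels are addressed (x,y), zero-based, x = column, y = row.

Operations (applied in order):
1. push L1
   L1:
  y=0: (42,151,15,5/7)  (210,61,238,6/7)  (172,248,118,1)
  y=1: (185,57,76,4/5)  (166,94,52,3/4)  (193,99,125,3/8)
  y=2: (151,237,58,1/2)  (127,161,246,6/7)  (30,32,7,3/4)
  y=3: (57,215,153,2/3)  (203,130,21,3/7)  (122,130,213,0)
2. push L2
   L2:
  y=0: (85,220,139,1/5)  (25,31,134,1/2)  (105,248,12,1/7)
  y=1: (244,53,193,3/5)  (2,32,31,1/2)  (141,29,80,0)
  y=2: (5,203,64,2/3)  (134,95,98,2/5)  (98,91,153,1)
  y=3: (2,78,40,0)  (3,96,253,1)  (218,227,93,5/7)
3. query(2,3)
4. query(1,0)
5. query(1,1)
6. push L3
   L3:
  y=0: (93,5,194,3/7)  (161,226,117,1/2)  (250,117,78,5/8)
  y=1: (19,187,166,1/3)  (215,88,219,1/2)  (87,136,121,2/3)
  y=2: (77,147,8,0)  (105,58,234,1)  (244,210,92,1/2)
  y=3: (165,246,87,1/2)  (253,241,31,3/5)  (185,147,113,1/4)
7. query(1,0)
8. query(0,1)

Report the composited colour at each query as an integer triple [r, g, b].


query (2,3) [L1,L2] — begin 0,0,0
+L1 (α=0) → [0, 0, 0]
+L2 (α=5/7) → [1090/7, 1135/7, 465/7]
rounded: [156, 162, 66]

at x=1,y=0 over L1,L2:
after L1 α=6/7: [180, 366/7, 204]
after L2 α=1/2: [205/2, 583/14, 169]
rounded: [102, 42, 169]

(1,1) stack=L1,L2; from [0,0,0]:
after L1 α=3/4: [249/2, 141/2, 39]
after L2 α=1/2: [253/4, 205/4, 35]
= [63, 51, 35]

query (1,0) [L1,L2,L3] — begin 0,0,0
after L1 α=6/7: [180, 366/7, 204]
after L2 α=1/2: [205/2, 583/14, 169]
after L3 α=1/2: [527/4, 3747/28, 143]
→ [132, 134, 143]

query (0,1) [L1,L2,L3] — begin 0,0,0
after L1 α=4/5: [148, 228/5, 304/5]
after L2 α=3/5: [1028/5, 1251/25, 3503/25]
after L3 α=1/3: [717/5, 7177/75, 11156/75]
= [143, 96, 149]


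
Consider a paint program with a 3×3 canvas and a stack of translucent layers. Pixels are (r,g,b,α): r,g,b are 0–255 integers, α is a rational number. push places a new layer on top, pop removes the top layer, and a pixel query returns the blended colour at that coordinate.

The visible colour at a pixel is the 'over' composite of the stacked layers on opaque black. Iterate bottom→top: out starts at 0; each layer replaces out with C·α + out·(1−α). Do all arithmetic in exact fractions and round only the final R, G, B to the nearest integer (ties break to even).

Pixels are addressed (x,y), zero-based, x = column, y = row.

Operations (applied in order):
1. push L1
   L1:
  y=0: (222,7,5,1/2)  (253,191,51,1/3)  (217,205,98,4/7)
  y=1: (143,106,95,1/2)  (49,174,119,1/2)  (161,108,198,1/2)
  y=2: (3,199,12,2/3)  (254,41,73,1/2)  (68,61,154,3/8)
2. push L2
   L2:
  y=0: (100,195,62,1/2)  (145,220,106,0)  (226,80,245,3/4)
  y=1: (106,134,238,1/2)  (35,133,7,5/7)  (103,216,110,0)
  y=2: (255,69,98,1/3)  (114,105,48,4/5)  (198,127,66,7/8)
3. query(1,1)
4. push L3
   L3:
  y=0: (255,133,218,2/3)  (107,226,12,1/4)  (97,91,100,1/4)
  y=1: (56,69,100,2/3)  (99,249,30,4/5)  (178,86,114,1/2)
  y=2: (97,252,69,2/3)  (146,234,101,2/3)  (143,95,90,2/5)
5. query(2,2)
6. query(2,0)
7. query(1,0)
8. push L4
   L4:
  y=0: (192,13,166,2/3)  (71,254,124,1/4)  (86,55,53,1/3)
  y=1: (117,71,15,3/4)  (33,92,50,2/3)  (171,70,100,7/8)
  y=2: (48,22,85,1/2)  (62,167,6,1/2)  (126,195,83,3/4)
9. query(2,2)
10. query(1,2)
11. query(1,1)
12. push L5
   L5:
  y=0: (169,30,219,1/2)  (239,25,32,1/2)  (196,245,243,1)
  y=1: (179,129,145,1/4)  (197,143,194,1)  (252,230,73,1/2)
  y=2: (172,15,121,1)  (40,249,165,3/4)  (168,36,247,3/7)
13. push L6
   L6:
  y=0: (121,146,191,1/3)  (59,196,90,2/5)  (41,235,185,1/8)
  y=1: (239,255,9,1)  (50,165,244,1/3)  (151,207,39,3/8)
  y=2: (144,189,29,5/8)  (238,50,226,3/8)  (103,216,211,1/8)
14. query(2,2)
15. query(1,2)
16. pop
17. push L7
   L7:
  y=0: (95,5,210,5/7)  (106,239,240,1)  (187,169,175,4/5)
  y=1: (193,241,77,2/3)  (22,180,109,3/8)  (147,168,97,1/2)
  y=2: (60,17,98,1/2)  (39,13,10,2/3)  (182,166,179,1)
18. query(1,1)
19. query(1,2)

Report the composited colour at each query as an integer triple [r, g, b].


at x=1,y=1 over L1,L2:
after L1 α=1/2: [49/2, 87, 119/2]
after L2 α=5/7: [32, 839/7, 22]
→ [32, 120, 22]

(2,2) stack=L1,L2,L3; from [0,0,0]:
after L1 α=3/8: [51/2, 183/8, 231/4]
after L2 α=7/8: [2823/16, 7295/64, 2079/32]
after L3 α=2/5: [2609/16, 6809/64, 11997/160]
= [163, 106, 75]

at x=2,y=0 over L1,L2,L3:
+L1 (α=4/7) → [124, 820/7, 56]
+L2 (α=3/4) → [401/2, 625/7, 791/4]
+L3 (α=1/4) → [1397/8, 628/7, 2773/16]
= [175, 90, 173]

(1,0) stack=L1,L2,L3; from [0,0,0]:
L1 α=1/3: [253/3, 191/3, 17]
L2 α=0: [253/3, 191/3, 17]
L3 α=1/4: [90, 417/4, 63/4]
rounded: [90, 104, 16]

query (2,2) [L1,L2,L3,L4] — begin 0,0,0
L1 α=3/8: [51/2, 183/8, 231/4]
L2 α=7/8: [2823/16, 7295/64, 2079/32]
L3 α=2/5: [2609/16, 6809/64, 11997/160]
L4 α=3/4: [8657/64, 44249/256, 51837/640]
= [135, 173, 81]

at x=1,y=2 over L1,L2,L3,L4:
after L1 α=1/2: [127, 41/2, 73/2]
after L2 α=4/5: [583/5, 881/10, 457/10]
after L3 α=2/3: [681/5, 5561/30, 2477/30]
after L4 α=1/2: [991/10, 10571/60, 2657/60]
→ [99, 176, 44]

at x=1,y=1 over L1,L2,L3,L4:
L1 α=1/2: [49/2, 87, 119/2]
L2 α=5/7: [32, 839/7, 22]
L3 α=4/5: [428/5, 7811/35, 142/5]
L4 α=2/3: [758/15, 14251/105, 214/5]
rounded: [51, 136, 43]

query (2,2) [L1,L2,L3,L4,L5,L6] — begin 0,0,0
after L1 α=3/8: [51/2, 183/8, 231/4]
after L2 α=7/8: [2823/16, 7295/64, 2079/32]
after L3 α=2/5: [2609/16, 6809/64, 11997/160]
after L4 α=3/4: [8657/64, 44249/256, 51837/640]
after L5 α=3/7: [16721/112, 51161/448, 170397/1120]
after L6 α=1/8: [18369/128, 64985/512, 204157/1280]
→ [144, 127, 159]

(1,2) stack=L1,L2,L3,L4,L5,L6; from [0,0,0]:
L1 α=1/2: [127, 41/2, 73/2]
L2 α=4/5: [583/5, 881/10, 457/10]
L3 α=2/3: [681/5, 5561/30, 2477/30]
L4 α=1/2: [991/10, 10571/60, 2657/60]
L5 α=3/4: [2191/40, 55391/240, 32357/240]
L6 α=3/8: [7903/64, 62591/384, 64901/384]
→ [123, 163, 169]

(1,1) stack=L1,L2,L3,L4,L5,L7; from [0,0,0]:
+L1 (α=1/2) → [49/2, 87, 119/2]
+L2 (α=5/7) → [32, 839/7, 22]
+L3 (α=4/5) → [428/5, 7811/35, 142/5]
+L4 (α=2/3) → [758/15, 14251/105, 214/5]
+L5 (α=1) → [197, 143, 194]
+L7 (α=3/8) → [1051/8, 1255/8, 1297/8]
= [131, 157, 162]

at x=1,y=2 over L1,L2,L3,L4,L5,L7:
L1 α=1/2: [127, 41/2, 73/2]
L2 α=4/5: [583/5, 881/10, 457/10]
L3 α=2/3: [681/5, 5561/30, 2477/30]
L4 α=1/2: [991/10, 10571/60, 2657/60]
L5 α=3/4: [2191/40, 55391/240, 32357/240]
L7 α=2/3: [5311/120, 61631/720, 37157/720]
→ [44, 86, 52]
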